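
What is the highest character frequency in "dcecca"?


Input: dcecca
Character counts:
  'a': 1
  'c': 3
  'd': 1
  'e': 1
Maximum frequency: 3

3


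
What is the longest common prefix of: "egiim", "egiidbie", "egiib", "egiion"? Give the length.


Words: egiim, egiidbie, egiib, egiion
  Position 0: all 'e' => match
  Position 1: all 'g' => match
  Position 2: all 'i' => match
  Position 3: all 'i' => match
  Position 4: ('m', 'd', 'b', 'o') => mismatch, stop
LCP = "egii" (length 4)

4


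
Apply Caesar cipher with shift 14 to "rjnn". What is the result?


Caesar cipher: shift "rjnn" by 14
  'r' (pos 17) + 14 = pos 5 = 'f'
  'j' (pos 9) + 14 = pos 23 = 'x'
  'n' (pos 13) + 14 = pos 1 = 'b'
  'n' (pos 13) + 14 = pos 1 = 'b'
Result: fxbb

fxbb


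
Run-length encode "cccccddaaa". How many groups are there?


Input: cccccddaaa
Scanning for consecutive runs:
  Group 1: 'c' x 5 (positions 0-4)
  Group 2: 'd' x 2 (positions 5-6)
  Group 3: 'a' x 3 (positions 7-9)
Total groups: 3

3


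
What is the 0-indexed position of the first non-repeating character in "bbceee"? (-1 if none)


Input: bbceee
Character frequencies:
  'b': 2
  'c': 1
  'e': 3
Scanning left to right for freq == 1:
  Position 0 ('b'): freq=2, skip
  Position 1 ('b'): freq=2, skip
  Position 2 ('c'): unique! => answer = 2

2


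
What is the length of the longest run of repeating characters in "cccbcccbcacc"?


Input: "cccbcccbcacc"
Scanning for longest run:
  Position 1 ('c'): continues run of 'c', length=2
  Position 2 ('c'): continues run of 'c', length=3
  Position 3 ('b'): new char, reset run to 1
  Position 4 ('c'): new char, reset run to 1
  Position 5 ('c'): continues run of 'c', length=2
  Position 6 ('c'): continues run of 'c', length=3
  Position 7 ('b'): new char, reset run to 1
  Position 8 ('c'): new char, reset run to 1
  Position 9 ('a'): new char, reset run to 1
  Position 10 ('c'): new char, reset run to 1
  Position 11 ('c'): continues run of 'c', length=2
Longest run: 'c' with length 3

3


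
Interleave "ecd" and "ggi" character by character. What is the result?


Interleaving "ecd" and "ggi":
  Position 0: 'e' from first, 'g' from second => "eg"
  Position 1: 'c' from first, 'g' from second => "cg"
  Position 2: 'd' from first, 'i' from second => "di"
Result: egcgdi

egcgdi


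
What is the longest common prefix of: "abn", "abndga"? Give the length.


Words: abn, abndga
  Position 0: all 'a' => match
  Position 1: all 'b' => match
  Position 2: all 'n' => match
LCP = "abn" (length 3)

3


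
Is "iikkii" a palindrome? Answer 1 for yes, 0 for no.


Input: iikkii
Reversed: iikkii
  Compare pos 0 ('i') with pos 5 ('i'): match
  Compare pos 1 ('i') with pos 4 ('i'): match
  Compare pos 2 ('k') with pos 3 ('k'): match
Result: palindrome

1


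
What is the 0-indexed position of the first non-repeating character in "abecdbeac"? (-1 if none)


Input: abecdbeac
Character frequencies:
  'a': 2
  'b': 2
  'c': 2
  'd': 1
  'e': 2
Scanning left to right for freq == 1:
  Position 0 ('a'): freq=2, skip
  Position 1 ('b'): freq=2, skip
  Position 2 ('e'): freq=2, skip
  Position 3 ('c'): freq=2, skip
  Position 4 ('d'): unique! => answer = 4

4


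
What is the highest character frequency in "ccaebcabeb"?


Input: ccaebcabeb
Character counts:
  'a': 2
  'b': 3
  'c': 3
  'e': 2
Maximum frequency: 3

3


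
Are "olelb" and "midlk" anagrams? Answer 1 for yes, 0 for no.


Strings: "olelb", "midlk"
Sorted first:  bello
Sorted second: diklm
Differ at position 0: 'b' vs 'd' => not anagrams

0


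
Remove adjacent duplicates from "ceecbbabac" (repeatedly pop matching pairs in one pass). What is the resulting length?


Input: ceecbbabac
Stack-based adjacent duplicate removal:
  Read 'c': push. Stack: c
  Read 'e': push. Stack: ce
  Read 'e': matches stack top 'e' => pop. Stack: c
  Read 'c': matches stack top 'c' => pop. Stack: (empty)
  Read 'b': push. Stack: b
  Read 'b': matches stack top 'b' => pop. Stack: (empty)
  Read 'a': push. Stack: a
  Read 'b': push. Stack: ab
  Read 'a': push. Stack: aba
  Read 'c': push. Stack: abac
Final stack: "abac" (length 4)

4


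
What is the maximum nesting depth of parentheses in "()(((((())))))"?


Input: "()(((((())))))"
Tracking depth:
  Position 0 '(': depth becomes 1
  Position 1 ')': depth becomes 0
  Position 2 '(': depth becomes 1
  Position 3 '(': depth becomes 2
  Position 4 '(': depth becomes 3
  Position 5 '(': depth becomes 4
  Position 6 '(': depth becomes 5
  Position 7 '(': depth becomes 6
  Position 8 ')': depth becomes 5
  Position 9 ')': depth becomes 4
  Position 10 ')': depth becomes 3
  Position 11 ')': depth becomes 2
  Position 12 ')': depth becomes 1
  Position 13 ')': depth becomes 0
Maximum depth reached: 6

6


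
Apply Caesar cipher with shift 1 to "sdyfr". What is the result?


Caesar cipher: shift "sdyfr" by 1
  's' (pos 18) + 1 = pos 19 = 't'
  'd' (pos 3) + 1 = pos 4 = 'e'
  'y' (pos 24) + 1 = pos 25 = 'z'
  'f' (pos 5) + 1 = pos 6 = 'g'
  'r' (pos 17) + 1 = pos 18 = 's'
Result: tezgs

tezgs


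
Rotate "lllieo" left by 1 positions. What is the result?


Input: "lllieo", rotate left by 1
First 1 characters: "l"
Remaining characters: "llieo"
Concatenate remaining + first: "llieo" + "l" = "llieol"

llieol


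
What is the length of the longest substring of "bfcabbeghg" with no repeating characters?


Input: "bfcabbeghg"
Sliding window (track last position of each char):
  Position 0 ('b'): window [0,0] length 1 -- new best
  Position 1 ('f'): window [0,1] length 2 -- new best
  Position 2 ('c'): window [0,2] length 3 -- new best
  Position 3 ('a'): window [0,3] length 4 -- new best
  Position 4 ('b'): repeat (last at 0), move window start to 1
  Position 4 ('b'): window [1,4] length 4
  Position 5 ('b'): repeat (last at 4), move window start to 5
  Position 5 ('b'): window [5,5] length 1
  Position 6 ('e'): window [5,6] length 2
  Position 7 ('g'): window [5,7] length 3
  Position 8 ('h'): window [5,8] length 4
  Position 9 ('g'): repeat (last at 7), move window start to 8
  Position 9 ('g'): window [8,9] length 2
Longest substring with no repeats: "bfca" with length 4

4


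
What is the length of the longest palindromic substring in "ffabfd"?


Input: "ffabfd"
Checking substrings for palindromes:
  [0:2] "ff" (len 2) => palindrome
Longest palindromic substring: "ff" with length 2

2


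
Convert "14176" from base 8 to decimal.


Input: "14176" in base 8
Positional expansion:
  Digit '1' (value 1) x 8^4 = 4096
  Digit '4' (value 4) x 8^3 = 2048
  Digit '1' (value 1) x 8^2 = 64
  Digit '7' (value 7) x 8^1 = 56
  Digit '6' (value 6) x 8^0 = 6
Sum = 6270

6270


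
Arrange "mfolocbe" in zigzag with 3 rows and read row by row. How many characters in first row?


Zigzag "mfolocbe" into 3 rows:
Placing characters:
  'm' => row 0
  'f' => row 1
  'o' => row 2
  'l' => row 1
  'o' => row 0
  'c' => row 1
  'b' => row 2
  'e' => row 1
Rows:
  Row 0: "mo"
  Row 1: "flce"
  Row 2: "ob"
First row length: 2

2


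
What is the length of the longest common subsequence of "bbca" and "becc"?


LCS of "bbca" and "becc"
DP table:
           b    e    c    c
      0    0    0    0    0
  b   0    1    1    1    1
  b   0    1    1    1    1
  c   0    1    1    2    2
  a   0    1    1    2    2
LCS length = dp[4][4] = 2

2


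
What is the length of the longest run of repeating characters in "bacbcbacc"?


Input: "bacbcbacc"
Scanning for longest run:
  Position 1 ('a'): new char, reset run to 1
  Position 2 ('c'): new char, reset run to 1
  Position 3 ('b'): new char, reset run to 1
  Position 4 ('c'): new char, reset run to 1
  Position 5 ('b'): new char, reset run to 1
  Position 6 ('a'): new char, reset run to 1
  Position 7 ('c'): new char, reset run to 1
  Position 8 ('c'): continues run of 'c', length=2
Longest run: 'c' with length 2

2


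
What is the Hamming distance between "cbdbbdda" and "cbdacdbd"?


Comparing "cbdbbdda" and "cbdacdbd" position by position:
  Position 0: 'c' vs 'c' => same
  Position 1: 'b' vs 'b' => same
  Position 2: 'd' vs 'd' => same
  Position 3: 'b' vs 'a' => differ
  Position 4: 'b' vs 'c' => differ
  Position 5: 'd' vs 'd' => same
  Position 6: 'd' vs 'b' => differ
  Position 7: 'a' vs 'd' => differ
Total differences (Hamming distance): 4

4


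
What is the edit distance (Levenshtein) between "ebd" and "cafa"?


Computing edit distance: "ebd" -> "cafa"
DP table:
           c    a    f    a
      0    1    2    3    4
  e   1    1    2    3    4
  b   2    2    2    3    4
  d   3    3    3    3    4
Edit distance = dp[3][4] = 4

4


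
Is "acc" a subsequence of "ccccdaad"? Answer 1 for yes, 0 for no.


Check if "acc" is a subsequence of "ccccdaad"
Greedy scan:
  Position 0 ('c'): no match needed
  Position 1 ('c'): no match needed
  Position 2 ('c'): no match needed
  Position 3 ('c'): no match needed
  Position 4 ('d'): no match needed
  Position 5 ('a'): matches sub[0] = 'a'
  Position 6 ('a'): no match needed
  Position 7 ('d'): no match needed
Only matched 1/3 characters => not a subsequence

0


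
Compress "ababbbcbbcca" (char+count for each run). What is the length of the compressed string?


Input: ababbbcbbcca
Runs:
  'a' x 1 => "a1"
  'b' x 1 => "b1"
  'a' x 1 => "a1"
  'b' x 3 => "b3"
  'c' x 1 => "c1"
  'b' x 2 => "b2"
  'c' x 2 => "c2"
  'a' x 1 => "a1"
Compressed: "a1b1a1b3c1b2c2a1"
Compressed length: 16

16


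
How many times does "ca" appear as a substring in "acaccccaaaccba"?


Searching for "ca" in "acaccccaaaccba"
Scanning each position:
  Position 0: "ac" => no
  Position 1: "ca" => MATCH
  Position 2: "ac" => no
  Position 3: "cc" => no
  Position 4: "cc" => no
  Position 5: "cc" => no
  Position 6: "ca" => MATCH
  Position 7: "aa" => no
  Position 8: "aa" => no
  Position 9: "ac" => no
  Position 10: "cc" => no
  Position 11: "cb" => no
  Position 12: "ba" => no
Total occurrences: 2

2


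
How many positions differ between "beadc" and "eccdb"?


Comparing "beadc" and "eccdb" position by position:
  Position 0: 'b' vs 'e' => DIFFER
  Position 1: 'e' vs 'c' => DIFFER
  Position 2: 'a' vs 'c' => DIFFER
  Position 3: 'd' vs 'd' => same
  Position 4: 'c' vs 'b' => DIFFER
Positions that differ: 4

4


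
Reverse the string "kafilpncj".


Input: kafilpncj
Reading characters right to left:
  Position 8: 'j'
  Position 7: 'c'
  Position 6: 'n'
  Position 5: 'p'
  Position 4: 'l'
  Position 3: 'i'
  Position 2: 'f'
  Position 1: 'a'
  Position 0: 'k'
Reversed: jcnplifak

jcnplifak


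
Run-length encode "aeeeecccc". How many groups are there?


Input: aeeeecccc
Scanning for consecutive runs:
  Group 1: 'a' x 1 (positions 0-0)
  Group 2: 'e' x 4 (positions 1-4)
  Group 3: 'c' x 4 (positions 5-8)
Total groups: 3

3


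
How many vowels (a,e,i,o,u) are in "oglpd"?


Input: oglpd
Checking each character:
  'o' at position 0: vowel (running total: 1)
  'g' at position 1: consonant
  'l' at position 2: consonant
  'p' at position 3: consonant
  'd' at position 4: consonant
Total vowels: 1

1


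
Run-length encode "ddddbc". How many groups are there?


Input: ddddbc
Scanning for consecutive runs:
  Group 1: 'd' x 4 (positions 0-3)
  Group 2: 'b' x 1 (positions 4-4)
  Group 3: 'c' x 1 (positions 5-5)
Total groups: 3

3


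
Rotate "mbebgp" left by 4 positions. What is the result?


Input: "mbebgp", rotate left by 4
First 4 characters: "mbeb"
Remaining characters: "gp"
Concatenate remaining + first: "gp" + "mbeb" = "gpmbeb"

gpmbeb


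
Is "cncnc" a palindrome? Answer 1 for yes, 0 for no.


Input: cncnc
Reversed: cncnc
  Compare pos 0 ('c') with pos 4 ('c'): match
  Compare pos 1 ('n') with pos 3 ('n'): match
Result: palindrome

1


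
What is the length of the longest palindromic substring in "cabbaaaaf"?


Input: "cabbaaaaf"
Checking substrings for palindromes:
  [1:5] "abba" (len 4) => palindrome
  [4:8] "aaaa" (len 4) => palindrome
  [4:7] "aaa" (len 3) => palindrome
  [5:8] "aaa" (len 3) => palindrome
  [2:4] "bb" (len 2) => palindrome
  [4:6] "aa" (len 2) => palindrome
Longest palindromic substring: "abba" with length 4

4


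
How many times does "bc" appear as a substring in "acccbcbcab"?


Searching for "bc" in "acccbcbcab"
Scanning each position:
  Position 0: "ac" => no
  Position 1: "cc" => no
  Position 2: "cc" => no
  Position 3: "cb" => no
  Position 4: "bc" => MATCH
  Position 5: "cb" => no
  Position 6: "bc" => MATCH
  Position 7: "ca" => no
  Position 8: "ab" => no
Total occurrences: 2

2


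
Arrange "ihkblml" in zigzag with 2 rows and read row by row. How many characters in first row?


Zigzag "ihkblml" into 2 rows:
Placing characters:
  'i' => row 0
  'h' => row 1
  'k' => row 0
  'b' => row 1
  'l' => row 0
  'm' => row 1
  'l' => row 0
Rows:
  Row 0: "ikll"
  Row 1: "hbm"
First row length: 4

4


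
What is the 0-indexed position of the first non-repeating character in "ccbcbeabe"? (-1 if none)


Input: ccbcbeabe
Character frequencies:
  'a': 1
  'b': 3
  'c': 3
  'e': 2
Scanning left to right for freq == 1:
  Position 0 ('c'): freq=3, skip
  Position 1 ('c'): freq=3, skip
  Position 2 ('b'): freq=3, skip
  Position 3 ('c'): freq=3, skip
  Position 4 ('b'): freq=3, skip
  Position 5 ('e'): freq=2, skip
  Position 6 ('a'): unique! => answer = 6

6


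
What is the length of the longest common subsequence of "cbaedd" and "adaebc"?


LCS of "cbaedd" and "adaebc"
DP table:
           a    d    a    e    b    c
      0    0    0    0    0    0    0
  c   0    0    0    0    0    0    1
  b   0    0    0    0    0    1    1
  a   0    1    1    1    1    1    1
  e   0    1    1    1    2    2    2
  d   0    1    2    2    2    2    2
  d   0    1    2    2    2    2    2
LCS length = dp[6][6] = 2

2


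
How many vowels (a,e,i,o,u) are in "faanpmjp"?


Input: faanpmjp
Checking each character:
  'f' at position 0: consonant
  'a' at position 1: vowel (running total: 1)
  'a' at position 2: vowel (running total: 2)
  'n' at position 3: consonant
  'p' at position 4: consonant
  'm' at position 5: consonant
  'j' at position 6: consonant
  'p' at position 7: consonant
Total vowels: 2

2


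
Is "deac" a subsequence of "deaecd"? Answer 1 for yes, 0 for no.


Check if "deac" is a subsequence of "deaecd"
Greedy scan:
  Position 0 ('d'): matches sub[0] = 'd'
  Position 1 ('e'): matches sub[1] = 'e'
  Position 2 ('a'): matches sub[2] = 'a'
  Position 3 ('e'): no match needed
  Position 4 ('c'): matches sub[3] = 'c'
  Position 5 ('d'): no match needed
All 4 characters matched => is a subsequence

1


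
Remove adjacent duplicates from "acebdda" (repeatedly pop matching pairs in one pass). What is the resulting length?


Input: acebdda
Stack-based adjacent duplicate removal:
  Read 'a': push. Stack: a
  Read 'c': push. Stack: ac
  Read 'e': push. Stack: ace
  Read 'b': push. Stack: aceb
  Read 'd': push. Stack: acebd
  Read 'd': matches stack top 'd' => pop. Stack: aceb
  Read 'a': push. Stack: aceba
Final stack: "aceba" (length 5)

5


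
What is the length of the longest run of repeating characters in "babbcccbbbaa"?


Input: "babbcccbbbaa"
Scanning for longest run:
  Position 1 ('a'): new char, reset run to 1
  Position 2 ('b'): new char, reset run to 1
  Position 3 ('b'): continues run of 'b', length=2
  Position 4 ('c'): new char, reset run to 1
  Position 5 ('c'): continues run of 'c', length=2
  Position 6 ('c'): continues run of 'c', length=3
  Position 7 ('b'): new char, reset run to 1
  Position 8 ('b'): continues run of 'b', length=2
  Position 9 ('b'): continues run of 'b', length=3
  Position 10 ('a'): new char, reset run to 1
  Position 11 ('a'): continues run of 'a', length=2
Longest run: 'c' with length 3

3


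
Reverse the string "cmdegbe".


Input: cmdegbe
Reading characters right to left:
  Position 6: 'e'
  Position 5: 'b'
  Position 4: 'g'
  Position 3: 'e'
  Position 2: 'd'
  Position 1: 'm'
  Position 0: 'c'
Reversed: ebgedmc

ebgedmc


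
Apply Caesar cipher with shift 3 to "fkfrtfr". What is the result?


Caesar cipher: shift "fkfrtfr" by 3
  'f' (pos 5) + 3 = pos 8 = 'i'
  'k' (pos 10) + 3 = pos 13 = 'n'
  'f' (pos 5) + 3 = pos 8 = 'i'
  'r' (pos 17) + 3 = pos 20 = 'u'
  't' (pos 19) + 3 = pos 22 = 'w'
  'f' (pos 5) + 3 = pos 8 = 'i'
  'r' (pos 17) + 3 = pos 20 = 'u'
Result: iniuwiu

iniuwiu


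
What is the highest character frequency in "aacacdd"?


Input: aacacdd
Character counts:
  'a': 3
  'c': 2
  'd': 2
Maximum frequency: 3

3


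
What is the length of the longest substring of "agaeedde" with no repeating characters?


Input: "agaeedde"
Sliding window (track last position of each char):
  Position 0 ('a'): window [0,0] length 1 -- new best
  Position 1 ('g'): window [0,1] length 2 -- new best
  Position 2 ('a'): repeat (last at 0), move window start to 1
  Position 2 ('a'): window [1,2] length 2
  Position 3 ('e'): window [1,3] length 3 -- new best
  Position 4 ('e'): repeat (last at 3), move window start to 4
  Position 4 ('e'): window [4,4] length 1
  Position 5 ('d'): window [4,5] length 2
  Position 6 ('d'): repeat (last at 5), move window start to 6
  Position 6 ('d'): window [6,6] length 1
  Position 7 ('e'): window [6,7] length 2
Longest substring with no repeats: "gae" with length 3

3


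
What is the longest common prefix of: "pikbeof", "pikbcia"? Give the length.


Words: pikbeof, pikbcia
  Position 0: all 'p' => match
  Position 1: all 'i' => match
  Position 2: all 'k' => match
  Position 3: all 'b' => match
  Position 4: ('e', 'c') => mismatch, stop
LCP = "pikb" (length 4)

4


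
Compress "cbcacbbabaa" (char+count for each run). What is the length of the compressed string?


Input: cbcacbbabaa
Runs:
  'c' x 1 => "c1"
  'b' x 1 => "b1"
  'c' x 1 => "c1"
  'a' x 1 => "a1"
  'c' x 1 => "c1"
  'b' x 2 => "b2"
  'a' x 1 => "a1"
  'b' x 1 => "b1"
  'a' x 2 => "a2"
Compressed: "c1b1c1a1c1b2a1b1a2"
Compressed length: 18

18


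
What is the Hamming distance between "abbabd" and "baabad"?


Comparing "abbabd" and "baabad" position by position:
  Position 0: 'a' vs 'b' => differ
  Position 1: 'b' vs 'a' => differ
  Position 2: 'b' vs 'a' => differ
  Position 3: 'a' vs 'b' => differ
  Position 4: 'b' vs 'a' => differ
  Position 5: 'd' vs 'd' => same
Total differences (Hamming distance): 5

5


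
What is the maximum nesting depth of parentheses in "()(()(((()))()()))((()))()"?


Input: "()(()(((()))()()))((()))()"
Tracking depth:
  Position 0 '(': depth becomes 1
  Position 1 ')': depth becomes 0
  Position 2 '(': depth becomes 1
  Position 3 '(': depth becomes 2
  Position 4 ')': depth becomes 1
  Position 5 '(': depth becomes 2
  Position 6 '(': depth becomes 3
  Position 7 '(': depth becomes 4
  Position 8 '(': depth becomes 5
  Position 9 ')': depth becomes 4
  Position 10 ')': depth becomes 3
  Position 11 ')': depth becomes 2
  Position 12 '(': depth becomes 3
  Position 13 ')': depth becomes 2
  Position 14 '(': depth becomes 3
  Position 15 ')': depth becomes 2
  Position 16 ')': depth becomes 1
  Position 17 ')': depth becomes 0
  Position 18 '(': depth becomes 1
  Position 19 '(': depth becomes 2
  Position 20 '(': depth becomes 3
  Position 21 ')': depth becomes 2
  Position 22 ')': depth becomes 1
  Position 23 ')': depth becomes 0
  Position 24 '(': depth becomes 1
  Position 25 ')': depth becomes 0
Maximum depth reached: 5

5


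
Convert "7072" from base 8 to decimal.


Input: "7072" in base 8
Positional expansion:
  Digit '7' (value 7) x 8^3 = 3584
  Digit '0' (value 0) x 8^2 = 0
  Digit '7' (value 7) x 8^1 = 56
  Digit '2' (value 2) x 8^0 = 2
Sum = 3642

3642


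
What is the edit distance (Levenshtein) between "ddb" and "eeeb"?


Computing edit distance: "ddb" -> "eeeb"
DP table:
           e    e    e    b
      0    1    2    3    4
  d   1    1    2    3    4
  d   2    2    2    3    4
  b   3    3    3    3    3
Edit distance = dp[3][4] = 3

3


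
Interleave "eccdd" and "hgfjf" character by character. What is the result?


Interleaving "eccdd" and "hgfjf":
  Position 0: 'e' from first, 'h' from second => "eh"
  Position 1: 'c' from first, 'g' from second => "cg"
  Position 2: 'c' from first, 'f' from second => "cf"
  Position 3: 'd' from first, 'j' from second => "dj"
  Position 4: 'd' from first, 'f' from second => "df"
Result: ehcgcfdjdf

ehcgcfdjdf


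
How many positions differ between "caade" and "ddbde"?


Comparing "caade" and "ddbde" position by position:
  Position 0: 'c' vs 'd' => DIFFER
  Position 1: 'a' vs 'd' => DIFFER
  Position 2: 'a' vs 'b' => DIFFER
  Position 3: 'd' vs 'd' => same
  Position 4: 'e' vs 'e' => same
Positions that differ: 3

3


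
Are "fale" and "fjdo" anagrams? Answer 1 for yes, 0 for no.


Strings: "fale", "fjdo"
Sorted first:  aefl
Sorted second: dfjo
Differ at position 0: 'a' vs 'd' => not anagrams

0


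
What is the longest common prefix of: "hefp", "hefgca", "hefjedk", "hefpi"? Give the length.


Words: hefp, hefgca, hefjedk, hefpi
  Position 0: all 'h' => match
  Position 1: all 'e' => match
  Position 2: all 'f' => match
  Position 3: ('p', 'g', 'j', 'p') => mismatch, stop
LCP = "hef" (length 3)

3


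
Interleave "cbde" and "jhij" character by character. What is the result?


Interleaving "cbde" and "jhij":
  Position 0: 'c' from first, 'j' from second => "cj"
  Position 1: 'b' from first, 'h' from second => "bh"
  Position 2: 'd' from first, 'i' from second => "di"
  Position 3: 'e' from first, 'j' from second => "ej"
Result: cjbhdiej

cjbhdiej


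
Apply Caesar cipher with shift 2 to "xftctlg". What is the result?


Caesar cipher: shift "xftctlg" by 2
  'x' (pos 23) + 2 = pos 25 = 'z'
  'f' (pos 5) + 2 = pos 7 = 'h'
  't' (pos 19) + 2 = pos 21 = 'v'
  'c' (pos 2) + 2 = pos 4 = 'e'
  't' (pos 19) + 2 = pos 21 = 'v'
  'l' (pos 11) + 2 = pos 13 = 'n'
  'g' (pos 6) + 2 = pos 8 = 'i'
Result: zhvevni

zhvevni


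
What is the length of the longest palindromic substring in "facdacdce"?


Input: "facdacdce"
Checking substrings for palindromes:
  [5:8] "cdc" (len 3) => palindrome
Longest palindromic substring: "cdc" with length 3

3


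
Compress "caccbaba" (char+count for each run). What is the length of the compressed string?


Input: caccbaba
Runs:
  'c' x 1 => "c1"
  'a' x 1 => "a1"
  'c' x 2 => "c2"
  'b' x 1 => "b1"
  'a' x 1 => "a1"
  'b' x 1 => "b1"
  'a' x 1 => "a1"
Compressed: "c1a1c2b1a1b1a1"
Compressed length: 14

14


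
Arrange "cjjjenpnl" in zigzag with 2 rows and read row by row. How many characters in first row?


Zigzag "cjjjenpnl" into 2 rows:
Placing characters:
  'c' => row 0
  'j' => row 1
  'j' => row 0
  'j' => row 1
  'e' => row 0
  'n' => row 1
  'p' => row 0
  'n' => row 1
  'l' => row 0
Rows:
  Row 0: "cjepl"
  Row 1: "jjnn"
First row length: 5

5


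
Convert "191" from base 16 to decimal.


Input: "191" in base 16
Positional expansion:
  Digit '1' (value 1) x 16^2 = 256
  Digit '9' (value 9) x 16^1 = 144
  Digit '1' (value 1) x 16^0 = 1
Sum = 401

401


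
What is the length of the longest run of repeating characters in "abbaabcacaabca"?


Input: "abbaabcacaabca"
Scanning for longest run:
  Position 1 ('b'): new char, reset run to 1
  Position 2 ('b'): continues run of 'b', length=2
  Position 3 ('a'): new char, reset run to 1
  Position 4 ('a'): continues run of 'a', length=2
  Position 5 ('b'): new char, reset run to 1
  Position 6 ('c'): new char, reset run to 1
  Position 7 ('a'): new char, reset run to 1
  Position 8 ('c'): new char, reset run to 1
  Position 9 ('a'): new char, reset run to 1
  Position 10 ('a'): continues run of 'a', length=2
  Position 11 ('b'): new char, reset run to 1
  Position 12 ('c'): new char, reset run to 1
  Position 13 ('a'): new char, reset run to 1
Longest run: 'b' with length 2

2


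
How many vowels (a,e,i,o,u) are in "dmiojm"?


Input: dmiojm
Checking each character:
  'd' at position 0: consonant
  'm' at position 1: consonant
  'i' at position 2: vowel (running total: 1)
  'o' at position 3: vowel (running total: 2)
  'j' at position 4: consonant
  'm' at position 5: consonant
Total vowels: 2

2


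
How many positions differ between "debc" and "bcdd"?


Comparing "debc" and "bcdd" position by position:
  Position 0: 'd' vs 'b' => DIFFER
  Position 1: 'e' vs 'c' => DIFFER
  Position 2: 'b' vs 'd' => DIFFER
  Position 3: 'c' vs 'd' => DIFFER
Positions that differ: 4

4


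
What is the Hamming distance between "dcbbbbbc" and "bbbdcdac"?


Comparing "dcbbbbbc" and "bbbdcdac" position by position:
  Position 0: 'd' vs 'b' => differ
  Position 1: 'c' vs 'b' => differ
  Position 2: 'b' vs 'b' => same
  Position 3: 'b' vs 'd' => differ
  Position 4: 'b' vs 'c' => differ
  Position 5: 'b' vs 'd' => differ
  Position 6: 'b' vs 'a' => differ
  Position 7: 'c' vs 'c' => same
Total differences (Hamming distance): 6

6


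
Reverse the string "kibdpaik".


Input: kibdpaik
Reading characters right to left:
  Position 7: 'k'
  Position 6: 'i'
  Position 5: 'a'
  Position 4: 'p'
  Position 3: 'd'
  Position 2: 'b'
  Position 1: 'i'
  Position 0: 'k'
Reversed: kiapdbik

kiapdbik


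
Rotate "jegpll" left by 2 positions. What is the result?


Input: "jegpll", rotate left by 2
First 2 characters: "je"
Remaining characters: "gpll"
Concatenate remaining + first: "gpll" + "je" = "gpllje"

gpllje


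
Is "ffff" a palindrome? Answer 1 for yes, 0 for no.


Input: ffff
Reversed: ffff
  Compare pos 0 ('f') with pos 3 ('f'): match
  Compare pos 1 ('f') with pos 2 ('f'): match
Result: palindrome

1


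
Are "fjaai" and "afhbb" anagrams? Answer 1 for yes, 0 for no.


Strings: "fjaai", "afhbb"
Sorted first:  aafij
Sorted second: abbfh
Differ at position 1: 'a' vs 'b' => not anagrams

0


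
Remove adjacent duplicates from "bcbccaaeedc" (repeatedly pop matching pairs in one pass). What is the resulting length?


Input: bcbccaaeedc
Stack-based adjacent duplicate removal:
  Read 'b': push. Stack: b
  Read 'c': push. Stack: bc
  Read 'b': push. Stack: bcb
  Read 'c': push. Stack: bcbc
  Read 'c': matches stack top 'c' => pop. Stack: bcb
  Read 'a': push. Stack: bcba
  Read 'a': matches stack top 'a' => pop. Stack: bcb
  Read 'e': push. Stack: bcbe
  Read 'e': matches stack top 'e' => pop. Stack: bcb
  Read 'd': push. Stack: bcbd
  Read 'c': push. Stack: bcbdc
Final stack: "bcbdc" (length 5)

5


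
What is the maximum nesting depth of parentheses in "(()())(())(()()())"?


Input: "(()())(())(()()())"
Tracking depth:
  Position 0 '(': depth becomes 1
  Position 1 '(': depth becomes 2
  Position 2 ')': depth becomes 1
  Position 3 '(': depth becomes 2
  Position 4 ')': depth becomes 1
  Position 5 ')': depth becomes 0
  Position 6 '(': depth becomes 1
  Position 7 '(': depth becomes 2
  Position 8 ')': depth becomes 1
  Position 9 ')': depth becomes 0
  Position 10 '(': depth becomes 1
  Position 11 '(': depth becomes 2
  Position 12 ')': depth becomes 1
  Position 13 '(': depth becomes 2
  Position 14 ')': depth becomes 1
  Position 15 '(': depth becomes 2
  Position 16 ')': depth becomes 1
  Position 17 ')': depth becomes 0
Maximum depth reached: 2

2


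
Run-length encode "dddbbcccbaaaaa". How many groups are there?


Input: dddbbcccbaaaaa
Scanning for consecutive runs:
  Group 1: 'd' x 3 (positions 0-2)
  Group 2: 'b' x 2 (positions 3-4)
  Group 3: 'c' x 3 (positions 5-7)
  Group 4: 'b' x 1 (positions 8-8)
  Group 5: 'a' x 5 (positions 9-13)
Total groups: 5

5


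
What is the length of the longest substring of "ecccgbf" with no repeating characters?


Input: "ecccgbf"
Sliding window (track last position of each char):
  Position 0 ('e'): window [0,0] length 1 -- new best
  Position 1 ('c'): window [0,1] length 2 -- new best
  Position 2 ('c'): repeat (last at 1), move window start to 2
  Position 2 ('c'): window [2,2] length 1
  Position 3 ('c'): repeat (last at 2), move window start to 3
  Position 3 ('c'): window [3,3] length 1
  Position 4 ('g'): window [3,4] length 2
  Position 5 ('b'): window [3,5] length 3 -- new best
  Position 6 ('f'): window [3,6] length 4 -- new best
Longest substring with no repeats: "cgbf" with length 4

4


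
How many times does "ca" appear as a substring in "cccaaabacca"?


Searching for "ca" in "cccaaabacca"
Scanning each position:
  Position 0: "cc" => no
  Position 1: "cc" => no
  Position 2: "ca" => MATCH
  Position 3: "aa" => no
  Position 4: "aa" => no
  Position 5: "ab" => no
  Position 6: "ba" => no
  Position 7: "ac" => no
  Position 8: "cc" => no
  Position 9: "ca" => MATCH
Total occurrences: 2

2


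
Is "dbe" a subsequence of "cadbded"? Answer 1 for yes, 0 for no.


Check if "dbe" is a subsequence of "cadbded"
Greedy scan:
  Position 0 ('c'): no match needed
  Position 1 ('a'): no match needed
  Position 2 ('d'): matches sub[0] = 'd'
  Position 3 ('b'): matches sub[1] = 'b'
  Position 4 ('d'): no match needed
  Position 5 ('e'): matches sub[2] = 'e'
  Position 6 ('d'): no match needed
All 3 characters matched => is a subsequence

1


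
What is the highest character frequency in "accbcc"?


Input: accbcc
Character counts:
  'a': 1
  'b': 1
  'c': 4
Maximum frequency: 4

4


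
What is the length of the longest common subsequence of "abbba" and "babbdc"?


LCS of "abbba" and "babbdc"
DP table:
           b    a    b    b    d    c
      0    0    0    0    0    0    0
  a   0    0    1    1    1    1    1
  b   0    1    1    2    2    2    2
  b   0    1    1    2    3    3    3
  b   0    1    1    2    3    3    3
  a   0    1    2    2    3    3    3
LCS length = dp[5][6] = 3

3


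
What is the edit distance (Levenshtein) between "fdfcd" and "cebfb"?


Computing edit distance: "fdfcd" -> "cebfb"
DP table:
           c    e    b    f    b
      0    1    2    3    4    5
  f   1    1    2    3    3    4
  d   2    2    2    3    4    4
  f   3    3    3    3    3    4
  c   4    3    4    4    4    4
  d   5    4    4    5    5    5
Edit distance = dp[5][5] = 5

5


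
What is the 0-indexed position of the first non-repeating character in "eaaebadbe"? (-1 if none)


Input: eaaebadbe
Character frequencies:
  'a': 3
  'b': 2
  'd': 1
  'e': 3
Scanning left to right for freq == 1:
  Position 0 ('e'): freq=3, skip
  Position 1 ('a'): freq=3, skip
  Position 2 ('a'): freq=3, skip
  Position 3 ('e'): freq=3, skip
  Position 4 ('b'): freq=2, skip
  Position 5 ('a'): freq=3, skip
  Position 6 ('d'): unique! => answer = 6

6


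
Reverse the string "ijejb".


Input: ijejb
Reading characters right to left:
  Position 4: 'b'
  Position 3: 'j'
  Position 2: 'e'
  Position 1: 'j'
  Position 0: 'i'
Reversed: bjeji

bjeji


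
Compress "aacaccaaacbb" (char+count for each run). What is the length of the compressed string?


Input: aacaccaaacbb
Runs:
  'a' x 2 => "a2"
  'c' x 1 => "c1"
  'a' x 1 => "a1"
  'c' x 2 => "c2"
  'a' x 3 => "a3"
  'c' x 1 => "c1"
  'b' x 2 => "b2"
Compressed: "a2c1a1c2a3c1b2"
Compressed length: 14

14


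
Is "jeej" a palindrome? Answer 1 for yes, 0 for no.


Input: jeej
Reversed: jeej
  Compare pos 0 ('j') with pos 3 ('j'): match
  Compare pos 1 ('e') with pos 2 ('e'): match
Result: palindrome

1


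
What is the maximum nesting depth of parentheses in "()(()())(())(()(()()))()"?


Input: "()(()())(())(()(()()))()"
Tracking depth:
  Position 0 '(': depth becomes 1
  Position 1 ')': depth becomes 0
  Position 2 '(': depth becomes 1
  Position 3 '(': depth becomes 2
  Position 4 ')': depth becomes 1
  Position 5 '(': depth becomes 2
  Position 6 ')': depth becomes 1
  Position 7 ')': depth becomes 0
  Position 8 '(': depth becomes 1
  Position 9 '(': depth becomes 2
  Position 10 ')': depth becomes 1
  Position 11 ')': depth becomes 0
  Position 12 '(': depth becomes 1
  Position 13 '(': depth becomes 2
  Position 14 ')': depth becomes 1
  Position 15 '(': depth becomes 2
  Position 16 '(': depth becomes 3
  Position 17 ')': depth becomes 2
  Position 18 '(': depth becomes 3
  Position 19 ')': depth becomes 2
  Position 20 ')': depth becomes 1
  Position 21 ')': depth becomes 0
  Position 22 '(': depth becomes 1
  Position 23 ')': depth becomes 0
Maximum depth reached: 3

3


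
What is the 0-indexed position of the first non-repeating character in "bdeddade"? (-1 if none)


Input: bdeddade
Character frequencies:
  'a': 1
  'b': 1
  'd': 4
  'e': 2
Scanning left to right for freq == 1:
  Position 0 ('b'): unique! => answer = 0

0


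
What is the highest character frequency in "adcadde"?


Input: adcadde
Character counts:
  'a': 2
  'c': 1
  'd': 3
  'e': 1
Maximum frequency: 3

3


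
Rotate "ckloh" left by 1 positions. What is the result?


Input: "ckloh", rotate left by 1
First 1 characters: "c"
Remaining characters: "kloh"
Concatenate remaining + first: "kloh" + "c" = "klohc"

klohc


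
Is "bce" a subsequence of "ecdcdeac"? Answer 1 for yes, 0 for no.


Check if "bce" is a subsequence of "ecdcdeac"
Greedy scan:
  Position 0 ('e'): no match needed
  Position 1 ('c'): no match needed
  Position 2 ('d'): no match needed
  Position 3 ('c'): no match needed
  Position 4 ('d'): no match needed
  Position 5 ('e'): no match needed
  Position 6 ('a'): no match needed
  Position 7 ('c'): no match needed
Only matched 0/3 characters => not a subsequence

0


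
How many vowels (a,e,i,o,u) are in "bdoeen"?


Input: bdoeen
Checking each character:
  'b' at position 0: consonant
  'd' at position 1: consonant
  'o' at position 2: vowel (running total: 1)
  'e' at position 3: vowel (running total: 2)
  'e' at position 4: vowel (running total: 3)
  'n' at position 5: consonant
Total vowels: 3

3


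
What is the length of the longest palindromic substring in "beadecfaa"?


Input: "beadecfaa"
Checking substrings for palindromes:
  [7:9] "aa" (len 2) => palindrome
Longest palindromic substring: "aa" with length 2

2


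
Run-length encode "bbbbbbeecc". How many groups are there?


Input: bbbbbbeecc
Scanning for consecutive runs:
  Group 1: 'b' x 6 (positions 0-5)
  Group 2: 'e' x 2 (positions 6-7)
  Group 3: 'c' x 2 (positions 8-9)
Total groups: 3

3


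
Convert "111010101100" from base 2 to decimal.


Input: "111010101100" in base 2
Positional expansion:
  Digit '1' (value 1) x 2^11 = 2048
  Digit '1' (value 1) x 2^10 = 1024
  Digit '1' (value 1) x 2^9 = 512
  Digit '0' (value 0) x 2^8 = 0
  Digit '1' (value 1) x 2^7 = 128
  Digit '0' (value 0) x 2^6 = 0
  Digit '1' (value 1) x 2^5 = 32
  Digit '0' (value 0) x 2^4 = 0
  Digit '1' (value 1) x 2^3 = 8
  Digit '1' (value 1) x 2^2 = 4
  Digit '0' (value 0) x 2^1 = 0
  Digit '0' (value 0) x 2^0 = 0
Sum = 3756

3756


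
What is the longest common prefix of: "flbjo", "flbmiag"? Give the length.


Words: flbjo, flbmiag
  Position 0: all 'f' => match
  Position 1: all 'l' => match
  Position 2: all 'b' => match
  Position 3: ('j', 'm') => mismatch, stop
LCP = "flb" (length 3)

3


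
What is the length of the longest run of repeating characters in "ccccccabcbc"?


Input: "ccccccabcbc"
Scanning for longest run:
  Position 1 ('c'): continues run of 'c', length=2
  Position 2 ('c'): continues run of 'c', length=3
  Position 3 ('c'): continues run of 'c', length=4
  Position 4 ('c'): continues run of 'c', length=5
  Position 5 ('c'): continues run of 'c', length=6
  Position 6 ('a'): new char, reset run to 1
  Position 7 ('b'): new char, reset run to 1
  Position 8 ('c'): new char, reset run to 1
  Position 9 ('b'): new char, reset run to 1
  Position 10 ('c'): new char, reset run to 1
Longest run: 'c' with length 6

6


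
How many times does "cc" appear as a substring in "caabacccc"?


Searching for "cc" in "caabacccc"
Scanning each position:
  Position 0: "ca" => no
  Position 1: "aa" => no
  Position 2: "ab" => no
  Position 3: "ba" => no
  Position 4: "ac" => no
  Position 5: "cc" => MATCH
  Position 6: "cc" => MATCH
  Position 7: "cc" => MATCH
Total occurrences: 3

3


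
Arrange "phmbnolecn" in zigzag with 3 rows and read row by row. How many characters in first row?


Zigzag "phmbnolecn" into 3 rows:
Placing characters:
  'p' => row 0
  'h' => row 1
  'm' => row 2
  'b' => row 1
  'n' => row 0
  'o' => row 1
  'l' => row 2
  'e' => row 1
  'c' => row 0
  'n' => row 1
Rows:
  Row 0: "pnc"
  Row 1: "hboen"
  Row 2: "ml"
First row length: 3

3


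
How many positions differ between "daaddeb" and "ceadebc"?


Comparing "daaddeb" and "ceadebc" position by position:
  Position 0: 'd' vs 'c' => DIFFER
  Position 1: 'a' vs 'e' => DIFFER
  Position 2: 'a' vs 'a' => same
  Position 3: 'd' vs 'd' => same
  Position 4: 'd' vs 'e' => DIFFER
  Position 5: 'e' vs 'b' => DIFFER
  Position 6: 'b' vs 'c' => DIFFER
Positions that differ: 5

5


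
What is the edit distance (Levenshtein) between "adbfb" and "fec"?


Computing edit distance: "adbfb" -> "fec"
DP table:
           f    e    c
      0    1    2    3
  a   1    1    2    3
  d   2    2    2    3
  b   3    3    3    3
  f   4    3    4    4
  b   5    4    4    5
Edit distance = dp[5][3] = 5

5


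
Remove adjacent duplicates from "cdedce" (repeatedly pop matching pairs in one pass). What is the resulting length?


Input: cdedce
Stack-based adjacent duplicate removal:
  Read 'c': push. Stack: c
  Read 'd': push. Stack: cd
  Read 'e': push. Stack: cde
  Read 'd': push. Stack: cded
  Read 'c': push. Stack: cdedc
  Read 'e': push. Stack: cdedce
Final stack: "cdedce" (length 6)

6


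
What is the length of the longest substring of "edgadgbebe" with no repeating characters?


Input: "edgadgbebe"
Sliding window (track last position of each char):
  Position 0 ('e'): window [0,0] length 1 -- new best
  Position 1 ('d'): window [0,1] length 2 -- new best
  Position 2 ('g'): window [0,2] length 3 -- new best
  Position 3 ('a'): window [0,3] length 4 -- new best
  Position 4 ('d'): repeat (last at 1), move window start to 2
  Position 4 ('d'): window [2,4] length 3
  Position 5 ('g'): repeat (last at 2), move window start to 3
  Position 5 ('g'): window [3,5] length 3
  Position 6 ('b'): window [3,6] length 4
  Position 7 ('e'): window [3,7] length 5 -- new best
  Position 8 ('b'): repeat (last at 6), move window start to 7
  Position 8 ('b'): window [7,8] length 2
  Position 9 ('e'): repeat (last at 7), move window start to 8
  Position 9 ('e'): window [8,9] length 2
Longest substring with no repeats: "adgbe" with length 5

5


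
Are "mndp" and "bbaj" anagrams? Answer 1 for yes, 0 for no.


Strings: "mndp", "bbaj"
Sorted first:  dmnp
Sorted second: abbj
Differ at position 0: 'd' vs 'a' => not anagrams

0


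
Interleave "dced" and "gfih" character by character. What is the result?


Interleaving "dced" and "gfih":
  Position 0: 'd' from first, 'g' from second => "dg"
  Position 1: 'c' from first, 'f' from second => "cf"
  Position 2: 'e' from first, 'i' from second => "ei"
  Position 3: 'd' from first, 'h' from second => "dh"
Result: dgcfeidh

dgcfeidh


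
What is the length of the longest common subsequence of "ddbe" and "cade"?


LCS of "ddbe" and "cade"
DP table:
           c    a    d    e
      0    0    0    0    0
  d   0    0    0    1    1
  d   0    0    0    1    1
  b   0    0    0    1    1
  e   0    0    0    1    2
LCS length = dp[4][4] = 2

2


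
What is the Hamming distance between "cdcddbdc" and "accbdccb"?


Comparing "cdcddbdc" and "accbdccb" position by position:
  Position 0: 'c' vs 'a' => differ
  Position 1: 'd' vs 'c' => differ
  Position 2: 'c' vs 'c' => same
  Position 3: 'd' vs 'b' => differ
  Position 4: 'd' vs 'd' => same
  Position 5: 'b' vs 'c' => differ
  Position 6: 'd' vs 'c' => differ
  Position 7: 'c' vs 'b' => differ
Total differences (Hamming distance): 6

6


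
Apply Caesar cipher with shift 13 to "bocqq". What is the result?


Caesar cipher: shift "bocqq" by 13
  'b' (pos 1) + 13 = pos 14 = 'o'
  'o' (pos 14) + 13 = pos 1 = 'b'
  'c' (pos 2) + 13 = pos 15 = 'p'
  'q' (pos 16) + 13 = pos 3 = 'd'
  'q' (pos 16) + 13 = pos 3 = 'd'
Result: obpdd

obpdd
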